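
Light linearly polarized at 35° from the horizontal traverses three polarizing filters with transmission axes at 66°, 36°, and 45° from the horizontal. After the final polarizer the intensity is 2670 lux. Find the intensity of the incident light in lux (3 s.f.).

I₀ ≈ 4970 lux

I₁ = I₀ cos²(66° − 35°) = I₀ cos²(31°) = 0.7347 I₀.
I₂ = I₁ cos²(36° − 66°) = 0.7347 I₀ · cos²(30°) = 0.5511 I₀.
I₃ = I₂ cos²(45° − 36°) = 0.5511 I₀ · cos²(9°) = 0.5376 I₀.
So 2670 lux = 0.5376 I₀, giving I₀ = 2670/0.5376 = 4967 lux.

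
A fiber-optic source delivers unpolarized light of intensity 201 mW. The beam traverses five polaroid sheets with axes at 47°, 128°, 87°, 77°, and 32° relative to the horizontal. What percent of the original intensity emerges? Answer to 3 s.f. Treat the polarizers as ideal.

≈ 0.338%

Unpolarized light through the first polarizer → I₁ = 201 mW/2 = 100.5 mW, polarized at 47°.
I₂ = I₁ · cos²(81°) = 100.5 · 0.02447 = 2.459 mW.
I₃ = I₂ · cos²(41°) = 2.459 · 0.5696 = 1.401 mW.
I₄ = I₃ · cos²(10°) = 1.401 · 0.9698 = 1.359 mW.
I₅ = I₄ · cos²(45°) = 1.359 · 0.5 = 0.6793 mW.
That is 0.338% of the incident intensity.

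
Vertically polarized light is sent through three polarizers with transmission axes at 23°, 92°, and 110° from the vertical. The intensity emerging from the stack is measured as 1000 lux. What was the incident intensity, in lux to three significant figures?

I₀ ≈ 1.02e4 lux

I₁ = I₀ cos²(23° − 0°) = I₀ cos²(23°) = 0.8473 I₀.
I₂ = I₁ cos²(92° − 23°) = 0.8473 I₀ · cos²(69°) = 0.1088 I₀.
I₃ = I₂ cos²(110° − 92°) = 0.1088 I₀ · cos²(18°) = 0.09843 I₀.
So 1000 lux = 0.09843 I₀, giving I₀ = 1000/0.09843 = 1.016e+04 lux.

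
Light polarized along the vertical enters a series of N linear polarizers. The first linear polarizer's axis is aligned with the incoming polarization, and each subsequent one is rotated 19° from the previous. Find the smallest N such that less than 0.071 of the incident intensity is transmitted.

N = 25

First polarizer is aligned with the polarization: full transmission.
Each further stage multiplies by cos²(19°) = 0.894.
After N polarizers: T = 0.894^(N−1). Require T < 0.071 ⇒ N−1 > ln(0.071)/ln(0.894) = 23.61, so N−1 ≥ 24 and N = 25.
Check: N=25 gives T = 0.06795 < 0.071; N=24 gives T = 0.076.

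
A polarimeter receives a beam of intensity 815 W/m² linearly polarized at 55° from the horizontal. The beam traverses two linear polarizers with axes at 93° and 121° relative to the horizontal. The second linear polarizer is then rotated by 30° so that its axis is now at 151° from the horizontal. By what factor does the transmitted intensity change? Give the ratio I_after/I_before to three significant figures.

Before rotation:
I₁ = I₀ cos²(93° − 55°) = I₀ cos²(38°) = 0.621 I₀.
I₂ = I₁ cos²(121° − 93°) = 0.621 I₀ · cos²(28°) = 0.4841 I₀.
After rotation:
I₁ = I₀ cos²(93° − 55°) = I₀ cos²(38°) = 0.621 I₀.
I₂ = I₁ cos²(151° − 93°) = 0.621 I₀ · cos²(58°) = 0.1744 I₀.
Ratio = 0.1744 / 0.4841 = 0.3602.

I_new/I_old ≈ 0.360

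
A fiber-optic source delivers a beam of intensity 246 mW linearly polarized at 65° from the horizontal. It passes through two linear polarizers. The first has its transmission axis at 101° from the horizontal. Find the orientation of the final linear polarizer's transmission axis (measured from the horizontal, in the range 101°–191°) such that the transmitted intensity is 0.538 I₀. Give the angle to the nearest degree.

θ ≈ 126°

I₁ = I₀ cos²(101° − 65°) = I₀ cos²(36°) = 0.6545 I₀.
Need I₂/I₀ = 0.538, so cos²(θ − 101°) = 0.538 / 0.6545 = 0.822.
θ − 101° = arccos(√0.822) = 25.0°, giving θ ≈ 101 + 25.0 = 126.0°.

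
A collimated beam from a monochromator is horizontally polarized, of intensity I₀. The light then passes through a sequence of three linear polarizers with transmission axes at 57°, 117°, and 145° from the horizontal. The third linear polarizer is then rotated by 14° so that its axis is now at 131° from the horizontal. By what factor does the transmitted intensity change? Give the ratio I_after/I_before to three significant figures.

Before rotation:
I₁ = I₀ cos²(57° − 0°) = I₀ cos²(57°) = 0.2966 I₀.
I₂ = I₁ cos²(117° − 57°) = 0.2966 I₀ · cos²(60°) = 0.07416 I₀.
I₃ = I₂ cos²(145° − 117°) = 0.07416 I₀ · cos²(28°) = 0.05781 I₀.
After rotation:
I₁ = I₀ cos²(57° − 0°) = I₀ cos²(57°) = 0.2966 I₀.
I₂ = I₁ cos²(117° − 57°) = 0.2966 I₀ · cos²(60°) = 0.07416 I₀.
I₃ = I₂ cos²(131° − 117°) = 0.07416 I₀ · cos²(14°) = 0.06982 I₀.
Ratio = 0.06982 / 0.05781 = 1.208.

I_new/I_old ≈ 1.21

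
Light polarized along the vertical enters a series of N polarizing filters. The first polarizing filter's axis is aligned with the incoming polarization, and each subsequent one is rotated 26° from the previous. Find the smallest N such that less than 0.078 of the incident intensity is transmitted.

First polarizer is aligned with the polarization: full transmission.
Each further stage multiplies by cos²(26°) = 0.8078.
After N polarizers: T = 0.8078^(N−1). Require T < 0.078 ⇒ N−1 > ln(0.078)/ln(0.8078) = 11.95, so N−1 ≥ 12 and N = 13.
Check: N=13 gives T = 0.07724 < 0.078; N=12 gives T = 0.09561.

N = 13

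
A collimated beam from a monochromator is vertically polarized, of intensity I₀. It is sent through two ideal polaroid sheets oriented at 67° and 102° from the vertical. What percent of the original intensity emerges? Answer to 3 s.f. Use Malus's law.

≈ 10.2%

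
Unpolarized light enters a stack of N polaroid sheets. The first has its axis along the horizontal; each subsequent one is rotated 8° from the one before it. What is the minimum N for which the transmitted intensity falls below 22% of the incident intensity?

N = 43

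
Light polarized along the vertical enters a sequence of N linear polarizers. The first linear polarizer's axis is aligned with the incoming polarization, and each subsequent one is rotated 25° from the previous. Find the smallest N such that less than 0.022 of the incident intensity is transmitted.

N = 21

First polarizer is aligned with the polarization: full transmission.
Each further stage multiplies by cos²(25°) = 0.8214.
After N polarizers: T = 0.8214^(N−1). Require T < 0.022 ⇒ N−1 > ln(0.022)/ln(0.8214) = 19.40, so N−1 ≥ 20 and N = 21.
Check: N=21 gives T = 0.01954 < 0.022; N=20 gives T = 0.02379.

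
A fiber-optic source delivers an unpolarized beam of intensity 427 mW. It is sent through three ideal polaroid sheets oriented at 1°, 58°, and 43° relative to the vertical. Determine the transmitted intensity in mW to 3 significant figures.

I ≈ 59.1 mW

Unpolarized light through the first polarizer → I₁ = 427 mW/2 = 213.5 mW, polarized at 1°.
I₂ = I₁ · cos²(57°) = 213.5 · 0.2966 = 63.33 mW.
I₃ = I₂ · cos²(15°) = 63.33 · 0.933 = 59.09 mW.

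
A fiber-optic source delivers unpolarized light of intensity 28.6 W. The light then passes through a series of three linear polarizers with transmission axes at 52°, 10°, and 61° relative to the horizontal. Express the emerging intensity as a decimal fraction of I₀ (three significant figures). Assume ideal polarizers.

I/I₀ ≈ 0.109

Unpolarized light through the first polarizer → I₁ = 28.6 W/2 = 14.3 W, polarized at 52°.
I₂ = I₁ · cos²(42°) = 14.3 · 0.5523 = 7.897 W.
I₃ = I₂ · cos²(51°) = 7.897 · 0.396 = 3.128 W.
Transmitted fraction = 0.1094.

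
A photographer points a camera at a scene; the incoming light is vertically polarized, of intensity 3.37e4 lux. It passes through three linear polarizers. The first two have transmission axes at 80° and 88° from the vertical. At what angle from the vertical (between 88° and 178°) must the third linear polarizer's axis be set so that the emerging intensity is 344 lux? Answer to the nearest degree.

θ ≈ 142°

I₁ = I₀ cos²(80° − 0°) = I₀ cos²(80°) = 0.03015 I₀.
I₂ = I₁ cos²(88° − 80°) = 0.03015 I₀ · cos²(8°) = 0.02957 I₀.
Target fraction: 344 / 3.37e4 lux = 0.01021 of I₀.
Need I₃/I₀ = 0.01021, so cos²(θ − 88°) = 0.01021 / 0.02957 = 0.3452.
θ − 88° = arccos(√0.3452) = 54.0°, giving θ ≈ 88 + 54.0 = 142.0°.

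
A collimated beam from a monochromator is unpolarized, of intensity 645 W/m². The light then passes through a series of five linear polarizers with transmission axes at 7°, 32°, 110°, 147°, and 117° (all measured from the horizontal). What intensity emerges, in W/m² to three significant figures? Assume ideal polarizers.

Unpolarized light through the first polarizer → I₁ = 645 W/m²/2 = 322.5 W/m², polarized at 7°.
I₂ = I₁ · cos²(25°) = 322.5 · 0.8214 = 264.9 W/m².
I₃ = I₂ · cos²(78°) = 264.9 · 0.04323 = 11.45 W/m².
I₄ = I₃ · cos²(37°) = 11.45 · 0.6378 = 7.304 W/m².
I₅ = I₄ · cos²(30°) = 7.304 · 0.75 = 5.478 W/m².

I ≈ 5.48 W/m²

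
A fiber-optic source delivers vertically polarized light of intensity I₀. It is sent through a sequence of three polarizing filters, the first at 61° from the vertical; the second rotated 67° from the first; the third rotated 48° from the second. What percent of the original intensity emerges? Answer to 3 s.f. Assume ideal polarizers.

≈ 1.61%

By Malus's law, I₁ = I₀ cos²(61° − 0°) = I₀ cos²(61°) = 0.235 I₀.
I₂ = I₁ cos²(67°) = 0.235 · 0.1527 I₀ = 0.03588 I₀.
I₃ = I₂ cos²(48°) = 0.03588 · 0.4477 I₀ = 0.01607 I₀.
That is 1.607% of the incident intensity.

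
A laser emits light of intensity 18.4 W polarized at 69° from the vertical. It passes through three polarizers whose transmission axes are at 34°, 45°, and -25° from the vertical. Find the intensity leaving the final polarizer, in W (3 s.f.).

I ≈ 1.39 W

I₁ = 18.4 W · cos²(35°) = 12.35 W.
I₂ = I₁ · cos²(11°) = 12.35 · 0.9636 = 11.9 W.
I₃ = I₂ · cos²(70°) = 11.9 · 0.117 = 1.392 W.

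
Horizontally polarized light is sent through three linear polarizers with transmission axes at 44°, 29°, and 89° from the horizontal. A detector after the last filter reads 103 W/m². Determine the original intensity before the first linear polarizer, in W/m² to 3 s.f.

I₁ = I₀ cos²(44° − 0°) = I₀ cos²(44°) = 0.5174 I₀.
I₂ = I₁ cos²(29° − 44°) = 0.5174 I₀ · cos²(15°) = 0.4828 I₀.
I₃ = I₂ cos²(89° − 29°) = 0.4828 I₀ · cos²(60°) = 0.1207 I₀.
So 103 W/m² = 0.1207 I₀, giving I₀ = 103/0.1207 = 853.4 W/m².

I₀ ≈ 853 W/m²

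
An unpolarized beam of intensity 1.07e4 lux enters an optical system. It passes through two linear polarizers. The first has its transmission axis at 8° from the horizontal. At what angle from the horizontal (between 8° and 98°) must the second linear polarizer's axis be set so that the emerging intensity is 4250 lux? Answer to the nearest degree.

θ ≈ 35°

Unpolarized light through the first polarizer → I₁ = ½ I₀, now polarized at 8°.
Target fraction: 4250 / 1.07e4 lux = 0.3972 of I₀.
Need I₂/I₀ = 0.3972, so cos²(θ − 8°) = 0.3972 / 0.5 = 0.7944.
θ − 8° = arccos(√0.7944) = 27.0°, giving θ ≈ 8 + 27.0 = 35.0°.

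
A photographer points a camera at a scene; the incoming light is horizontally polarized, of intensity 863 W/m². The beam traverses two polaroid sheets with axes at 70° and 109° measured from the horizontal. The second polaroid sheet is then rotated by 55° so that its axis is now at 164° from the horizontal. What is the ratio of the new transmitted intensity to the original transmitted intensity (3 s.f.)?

I_new/I_old ≈ 0.00806

Before rotation:
By Malus's law, I₁ = I₀ cos²(70° − 0°) = I₀ cos²(70°) = 0.117 I₀.
I₂ = I₁ cos²(109° − 70°) = 0.117 I₀ · cos²(39°) = 0.07065 I₀.
After rotation:
I₁ = I₀ cos²(70° − 0°) = I₀ cos²(70°) = 0.117 I₀.
Angle between axes 1 and 2: 86°. I₂ = 0.117 I₀ · cos²(86°) = 0.0005692 I₀.
Ratio = 0.0005692 / 0.07065 = 0.008057.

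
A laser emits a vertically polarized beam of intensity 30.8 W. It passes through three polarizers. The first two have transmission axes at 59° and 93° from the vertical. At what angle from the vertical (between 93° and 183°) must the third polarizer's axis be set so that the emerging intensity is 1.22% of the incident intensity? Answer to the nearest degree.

I₁ = I₀ cos²(59° − 0°) = I₀ cos²(59°) = 0.2653 I₀.
I₂ = I₁ cos²(93° − 59°) = 0.2653 I₀ · cos²(34°) = 0.1823 I₀.
Need I₃/I₀ = 0.0122, so cos²(θ − 93°) = 0.0122 / 0.1823 = 0.06692.
θ − 93° = arccos(√0.06692) = 75.0°, giving θ ≈ 93 + 75.0 = 168.0°.

θ ≈ 168°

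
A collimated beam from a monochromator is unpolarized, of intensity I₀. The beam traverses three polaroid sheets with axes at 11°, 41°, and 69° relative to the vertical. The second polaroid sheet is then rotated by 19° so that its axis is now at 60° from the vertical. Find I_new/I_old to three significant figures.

I_new/I_old ≈ 0.718

Before rotation:
Unpolarized light through the first polarizer → I₁ = ½ I₀, now polarized at 11°.
I₂ = I₁ cos²(41° − 11°) = 0.5 I₀ · cos²(30°) = 0.375 I₀.
I₃ = I₂ cos²(69° − 41°) = 0.375 I₀ · cos²(28°) = 0.2923 I₀.
After rotation:
Unpolarized light through the first polarizer → I₁ = ½ I₀, now polarized at 11°.
I₂ = I₁ cos²(60° − 11°) = 0.5 I₀ · cos²(49°) = 0.2152 I₀.
I₃ = I₂ cos²(69° − 60°) = 0.2152 I₀ · cos²(9°) = 0.2099 I₀.
Ratio = 0.2099 / 0.2923 = 0.7181.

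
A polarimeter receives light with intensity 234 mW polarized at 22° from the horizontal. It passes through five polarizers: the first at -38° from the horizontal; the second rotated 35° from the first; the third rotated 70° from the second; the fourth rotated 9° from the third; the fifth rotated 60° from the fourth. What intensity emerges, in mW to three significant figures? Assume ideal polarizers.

I₁ = 234 mW · cos²(60°) = 58.5 mW.
I₂ = I₁ · cos²(35°) = 58.5 · 0.671 = 39.25 mW.
I₃ = I₂ · cos²(70°) = 39.25 · 0.117 = 4.592 mW.
I₄ = I₃ · cos²(9°) = 4.592 · 0.9755 = 4.479 mW.
I₅ = I₄ · cos²(60°) = 4.479 · 0.25 = 1.12 mW.

I ≈ 1.12 mW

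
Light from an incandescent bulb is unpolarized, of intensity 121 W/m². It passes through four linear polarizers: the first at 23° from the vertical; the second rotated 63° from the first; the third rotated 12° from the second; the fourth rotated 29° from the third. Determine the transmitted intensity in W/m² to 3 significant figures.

Unpolarized light through the first polarizer → I₁ = 121 W/m²/2 = 60.5 W/m², polarized at 23°.
I₂ = I₁ · cos²(63°) = 60.5 · 0.2061 = 12.47 W/m².
I₃ = I₂ · cos²(12°) = 12.47 · 0.9568 = 11.93 W/m².
I₄ = I₃ · cos²(29°) = 11.93 · 0.765 = 9.126 W/m².

I ≈ 9.13 W/m²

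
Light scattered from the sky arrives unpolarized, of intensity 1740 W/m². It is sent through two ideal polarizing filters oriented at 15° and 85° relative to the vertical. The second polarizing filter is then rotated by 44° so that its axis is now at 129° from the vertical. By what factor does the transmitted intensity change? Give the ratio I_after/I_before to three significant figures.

Before rotation:
Unpolarized light through the first polarizer → I₁ = ½ I₀, now polarized at 15°.
I₂ = I₁ cos²(85° − 15°) = 0.5 I₀ · cos²(70°) = 0.05849 I₀.
After rotation:
Unpolarized light through the first polarizer → I₁ = ½ I₀, now polarized at 15°.
Angle between axes 1 and 2: 66°. I₂ = 0.5 I₀ · cos²(66°) = 0.08272 I₀.
Ratio = 0.08272 / 0.05849 = 1.414.

I_new/I_old ≈ 1.41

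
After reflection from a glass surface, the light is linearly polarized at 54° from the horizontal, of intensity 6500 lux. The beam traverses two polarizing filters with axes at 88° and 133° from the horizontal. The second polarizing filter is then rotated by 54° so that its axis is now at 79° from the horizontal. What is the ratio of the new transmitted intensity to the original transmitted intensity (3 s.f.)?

Before rotation:
I₁ = I₀ cos²(88° − 54°) = I₀ cos²(34°) = 0.6873 I₀.
I₂ = I₁ cos²(133° − 88°) = 0.6873 I₀ · cos²(45°) = 0.3437 I₀.
After rotation:
I₁ = I₀ cos²(88° − 54°) = I₀ cos²(34°) = 0.6873 I₀.
I₂ = I₁ cos²(79° − 88°) = 0.6873 I₀ · cos²(9°) = 0.6705 I₀.
Ratio = 0.6705 / 0.3437 = 1.951.

I_new/I_old ≈ 1.95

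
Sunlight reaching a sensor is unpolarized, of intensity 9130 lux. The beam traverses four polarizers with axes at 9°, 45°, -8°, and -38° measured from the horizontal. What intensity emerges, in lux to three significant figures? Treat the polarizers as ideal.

I ≈ 812 lux

Unpolarized light through the first polarizer → I₁ = 9130 lux/2 = 4565 lux, polarized at 9°.
I₂ = I₁ · cos²(36°) = 4565 · 0.6545 = 2988 lux.
I₃ = I₂ · cos²(53°) = 2988 · 0.3622 = 1082 lux.
I₄ = I₃ · cos²(30°) = 1082 · 0.75 = 811.6 lux.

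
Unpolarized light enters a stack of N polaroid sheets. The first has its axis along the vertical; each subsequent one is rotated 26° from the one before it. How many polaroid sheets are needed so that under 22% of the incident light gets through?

N = 5

First polarizer halves the unpolarized light: factor 1/2.
Each further stage multiplies by cos²(26°) = 0.8078.
After N polarizers: T = 0.5·0.8078^(N−1). Require T < 0.22 ⇒ N−1 > ln(0.22/0.5)/ln(0.8078) = 3.85, so N−1 ≥ 4 and N = 5.
Check: N=5 gives T = 0.2129 < 0.22; N=4 gives T = 0.2636.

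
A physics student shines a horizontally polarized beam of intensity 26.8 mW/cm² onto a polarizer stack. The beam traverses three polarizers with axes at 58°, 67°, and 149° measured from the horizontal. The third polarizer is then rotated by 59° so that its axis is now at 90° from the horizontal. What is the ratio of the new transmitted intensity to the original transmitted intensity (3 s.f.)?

I_new/I_old ≈ 43.7

Before rotation:
By Malus's law, I₁ = I₀ cos²(58° − 0°) = I₀ cos²(58°) = 0.2808 I₀.
I₂ = I₁ cos²(67° − 58°) = 0.2808 I₀ · cos²(9°) = 0.2739 I₀.
I₃ = I₂ cos²(149° − 67°) = 0.2739 I₀ · cos²(82°) = 0.005306 I₀.
After rotation:
I₁ = I₀ cos²(58° − 0°) = I₀ cos²(58°) = 0.2808 I₀.
I₂ = I₁ cos²(67° − 58°) = 0.2808 I₀ · cos²(9°) = 0.2739 I₀.
I₃ = I₂ cos²(90° − 67°) = 0.2739 I₀ · cos²(23°) = 0.2321 I₀.
Ratio = 0.2321 / 0.005306 = 43.75.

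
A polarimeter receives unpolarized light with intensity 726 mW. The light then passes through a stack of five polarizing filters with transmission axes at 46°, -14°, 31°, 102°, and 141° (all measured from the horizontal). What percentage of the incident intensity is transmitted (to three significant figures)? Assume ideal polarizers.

≈ 0.400%

Unpolarized light through the first polarizer → I₁ = 726 mW/2 = 363 mW, polarized at 46°.
I₂ = I₁ · cos²(60°) = 363 · 0.25 = 90.75 mW.
I₃ = I₂ · cos²(45°) = 90.75 · 0.5 = 45.38 mW.
I₄ = I₃ · cos²(71°) = 45.38 · 0.106 = 4.81 mW.
I₅ = I₄ · cos²(39°) = 4.81 · 0.604 = 2.905 mW.
That is 0.4001% of the incident intensity.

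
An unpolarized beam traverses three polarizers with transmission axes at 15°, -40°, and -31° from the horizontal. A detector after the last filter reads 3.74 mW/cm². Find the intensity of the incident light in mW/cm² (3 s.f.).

Unpolarized light through the first polarizer → I₁ = ½ I₀, now polarized at 15°.
I₂ = I₁ cos²(-40° − 15°) = 0.5 I₀ · cos²(55°) = 0.1645 I₀.
I₃ = I₂ cos²(-31° + 40°) = 0.1645 I₀ · cos²(9°) = 0.1605 I₀.
So 3.74 mW/cm² = 0.1605 I₀, giving I₀ = 3.74/0.1605 = 23.31 mW/cm².

I₀ ≈ 23.3 mW/cm²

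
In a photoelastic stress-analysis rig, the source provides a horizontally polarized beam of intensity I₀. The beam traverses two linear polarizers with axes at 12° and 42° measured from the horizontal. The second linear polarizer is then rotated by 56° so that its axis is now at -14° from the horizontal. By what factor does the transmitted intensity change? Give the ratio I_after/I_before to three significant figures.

I_new/I_old ≈ 1.08

Before rotation:
I₁ = I₀ cos²(12° − 0°) = I₀ cos²(12°) = 0.9568 I₀.
I₂ = I₁ cos²(42° − 12°) = 0.9568 I₀ · cos²(30°) = 0.7176 I₀.
After rotation:
I₁ = I₀ cos²(12° − 0°) = I₀ cos²(12°) = 0.9568 I₀.
I₂ = I₁ cos²(-14° − 12°) = 0.9568 I₀ · cos²(26°) = 0.7729 I₀.
Ratio = 0.7729 / 0.7176 = 1.077.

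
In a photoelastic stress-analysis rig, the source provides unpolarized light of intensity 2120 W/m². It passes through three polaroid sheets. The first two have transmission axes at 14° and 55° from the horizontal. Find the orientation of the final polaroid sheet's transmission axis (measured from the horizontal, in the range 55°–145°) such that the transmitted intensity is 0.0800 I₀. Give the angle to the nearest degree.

Unpolarized light through the first polarizer → I₁ = ½ I₀, now polarized at 14°.
I₂ = I₁ cos²(55° − 14°) = 0.5 I₀ · cos²(41°) = 0.2848 I₀.
Need I₃/I₀ = 0.08, so cos²(θ − 55°) = 0.08 / 0.2848 = 0.2809.
θ − 55° = arccos(√0.2809) = 58.0°, giving θ ≈ 55 + 58.0 = 113.0°.

θ ≈ 113°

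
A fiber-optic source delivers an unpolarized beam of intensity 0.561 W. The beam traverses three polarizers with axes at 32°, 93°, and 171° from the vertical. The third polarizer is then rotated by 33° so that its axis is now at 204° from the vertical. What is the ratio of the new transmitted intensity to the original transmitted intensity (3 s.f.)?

Before rotation:
Unpolarized light through the first polarizer → I₁ = ½ I₀, now polarized at 32°.
I₂ = I₁ cos²(93° − 32°) = 0.5 I₀ · cos²(61°) = 0.1175 I₀.
I₃ = I₂ cos²(171° − 93°) = 0.1175 I₀ · cos²(78°) = 0.00508 I₀.
After rotation:
Unpolarized light through the first polarizer → I₁ = ½ I₀, now polarized at 32°.
I₂ = I₁ cos²(93° − 32°) = 0.5 I₀ · cos²(61°) = 0.1175 I₀.
Angle between axes 2 and 3: 69°. I₃ = 0.1175 I₀ · cos²(69°) = 0.01509 I₀.
Ratio = 0.01509 / 0.00508 = 2.971.

I_new/I_old ≈ 2.97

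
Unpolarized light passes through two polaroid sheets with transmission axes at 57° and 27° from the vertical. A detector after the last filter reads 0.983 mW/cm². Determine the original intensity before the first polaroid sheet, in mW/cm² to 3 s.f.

I₀ ≈ 2.62 mW/cm²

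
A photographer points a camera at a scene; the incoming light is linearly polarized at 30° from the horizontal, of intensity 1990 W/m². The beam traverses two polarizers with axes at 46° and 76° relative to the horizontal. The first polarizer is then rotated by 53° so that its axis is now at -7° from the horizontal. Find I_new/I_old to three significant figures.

Before rotation:
I₁ = I₀ cos²(46° − 30°) = I₀ cos²(16°) = 0.924 I₀.
I₂ = I₁ cos²(76° − 46°) = 0.924 I₀ · cos²(30°) = 0.693 I₀.
After rotation:
I₁ = I₀ cos²(-7° − 30°) = I₀ cos²(37°) = 0.6378 I₀.
I₂ = I₁ cos²(76° + 7°) = 0.6378 I₀ · cos²(83°) = 0.009473 I₀.
Ratio = 0.009473 / 0.693 = 0.01367.

I_new/I_old ≈ 0.0137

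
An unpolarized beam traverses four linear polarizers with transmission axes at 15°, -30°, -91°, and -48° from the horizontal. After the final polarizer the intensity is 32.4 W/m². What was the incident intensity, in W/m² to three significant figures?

Unpolarized light through the first polarizer → I₁ = ½ I₀, now polarized at 15°.
I₂ = I₁ cos²(-30° − 15°) = 0.5 I₀ · cos²(45°) = 0.25 I₀.
I₃ = I₂ cos²(-91° + 30°) = 0.25 I₀ · cos²(61°) = 0.05876 I₀.
I₄ = I₃ cos²(-48° + 91°) = 0.05876 I₀ · cos²(43°) = 0.03143 I₀.
So 32.4 W/m² = 0.03143 I₀, giving I₀ = 32.4/0.03143 = 1031 W/m².

I₀ ≈ 1030 W/m²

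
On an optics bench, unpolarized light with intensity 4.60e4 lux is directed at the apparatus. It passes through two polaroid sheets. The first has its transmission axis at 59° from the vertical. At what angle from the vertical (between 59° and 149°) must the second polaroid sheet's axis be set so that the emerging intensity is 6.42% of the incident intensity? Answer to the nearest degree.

θ ≈ 128°

Unpolarized light through the first polarizer → I₁ = ½ I₀, now polarized at 59°.
Need I₂/I₀ = 0.0642, so cos²(θ − 59°) = 0.0642 / 0.5 = 0.1284.
θ − 59° = arccos(√0.1284) = 69.0°, giving θ ≈ 59 + 69.0 = 128.0°.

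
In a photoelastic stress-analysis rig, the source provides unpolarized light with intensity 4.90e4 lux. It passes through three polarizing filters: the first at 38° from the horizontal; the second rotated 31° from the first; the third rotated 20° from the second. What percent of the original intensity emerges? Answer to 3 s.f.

≈ 32.4%

Unpolarized light through the first polarizer → I₁ = 4.90e4 lux/2 = 2.45e+04 lux, polarized at 38°.
I₂ = I₁ · cos²(31°) = 2.45e+04 · 0.7347 = 1.8e+04 lux.
I₃ = I₂ · cos²(20°) = 1.8e+04 · 0.883 = 1.59e+04 lux.
That is 32.44% of the incident intensity.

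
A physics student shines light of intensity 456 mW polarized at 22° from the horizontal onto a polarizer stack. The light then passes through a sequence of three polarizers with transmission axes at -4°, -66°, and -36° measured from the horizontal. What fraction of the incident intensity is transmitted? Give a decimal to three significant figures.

I₁ = 456 mW · cos²(26°) = 368.4 mW.
I₂ = I₁ · cos²(62°) = 368.4 · 0.2204 = 81.19 mW.
I₃ = I₂ · cos²(30°) = 81.19 · 0.75 = 60.89 mW.
Transmitted fraction = 0.1335.

I/I₀ ≈ 0.134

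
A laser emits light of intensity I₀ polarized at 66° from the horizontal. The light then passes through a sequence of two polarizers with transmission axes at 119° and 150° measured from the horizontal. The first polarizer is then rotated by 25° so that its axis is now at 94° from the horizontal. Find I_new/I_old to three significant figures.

I_new/I_old ≈ 0.916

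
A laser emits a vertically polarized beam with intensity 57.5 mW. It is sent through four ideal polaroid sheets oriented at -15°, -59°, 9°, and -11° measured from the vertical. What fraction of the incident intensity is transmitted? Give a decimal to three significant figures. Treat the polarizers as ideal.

I₁ = 57.5 mW · cos²(15°) = 53.65 mW.
I₂ = I₁ · cos²(44°) = 53.65 · 0.5174 = 27.76 mW.
I₃ = I₂ · cos²(68°) = 27.76 · 0.1403 = 3.896 mW.
I₄ = I₃ · cos²(20°) = 3.896 · 0.883 = 3.44 mW.
Transmitted fraction = 0.05982.

I/I₀ ≈ 0.0598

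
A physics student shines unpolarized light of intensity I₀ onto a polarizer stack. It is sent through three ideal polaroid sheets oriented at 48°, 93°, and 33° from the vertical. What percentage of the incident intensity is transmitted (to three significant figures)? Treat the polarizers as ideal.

Unpolarized light through the first polarizer → I₁ = ½ I₀, now polarized at 48°.
I₂ = I₁ cos²(93° − 48°) = 0.5 I₀ · cos²(45°) = 0.25 I₀.
I₃ = I₂ cos²(33° − 93°) = 0.25 I₀ · cos²(60°) = 0.0625 I₀.
That is 6.25% of the incident intensity.

≈ 6.25%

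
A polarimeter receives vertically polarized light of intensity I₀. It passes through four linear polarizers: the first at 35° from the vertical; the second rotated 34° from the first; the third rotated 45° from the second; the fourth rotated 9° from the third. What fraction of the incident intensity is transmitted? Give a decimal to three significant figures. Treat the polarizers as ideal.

≈ 0.225 I₀

By Malus's law, I₁ = I₀ cos²(35° − 0°) = I₀ cos²(35°) = 0.671 I₀.
I₂ = I₁ cos²(34°) = 0.671 · 0.6873 I₀ = 0.4612 I₀.
I₃ = I₂ cos²(45°) = 0.4612 · 0.5 I₀ = 0.2306 I₀.
I₄ = I₃ cos²(9°) = 0.2306 · 0.9755 I₀ = 0.225 I₀.
Transmitted fraction = 0.225.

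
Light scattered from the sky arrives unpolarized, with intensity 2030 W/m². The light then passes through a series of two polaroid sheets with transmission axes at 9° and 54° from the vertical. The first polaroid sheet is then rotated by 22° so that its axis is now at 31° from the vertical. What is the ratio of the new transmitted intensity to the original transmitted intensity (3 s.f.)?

I_new/I_old ≈ 1.69

Before rotation:
Unpolarized light through the first polarizer → I₁ = ½ I₀, now polarized at 9°.
I₂ = I₁ cos²(54° − 9°) = 0.5 I₀ · cos²(45°) = 0.25 I₀.
After rotation:
Unpolarized light through the first polarizer → I₁ = ½ I₀, now polarized at 31°.
I₂ = I₁ cos²(54° − 31°) = 0.5 I₀ · cos²(23°) = 0.4237 I₀.
Ratio = 0.4237 / 0.25 = 1.695.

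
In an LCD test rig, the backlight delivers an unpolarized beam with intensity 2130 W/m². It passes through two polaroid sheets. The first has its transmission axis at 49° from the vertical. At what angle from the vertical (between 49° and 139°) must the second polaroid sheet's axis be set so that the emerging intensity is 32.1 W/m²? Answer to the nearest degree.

θ ≈ 129°

Unpolarized light through the first polarizer → I₁ = ½ I₀, now polarized at 49°.
Target fraction: 32.1 / 2130 W/m² = 0.01507 of I₀.
Need I₂/I₀ = 0.01507, so cos²(θ − 49°) = 0.01507 / 0.5 = 0.03014.
θ − 49° = arccos(√0.03014) = 80.0°, giving θ ≈ 49 + 80.0 = 129.0°.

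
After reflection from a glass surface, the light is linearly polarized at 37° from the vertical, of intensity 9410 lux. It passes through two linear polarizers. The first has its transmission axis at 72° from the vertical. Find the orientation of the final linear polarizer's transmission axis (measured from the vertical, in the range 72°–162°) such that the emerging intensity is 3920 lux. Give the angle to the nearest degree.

θ ≈ 110°

By Malus's law, I₁ = I₀ cos²(72° − 37°) = I₀ cos²(35°) = 0.671 I₀.
Target fraction: 3920 / 9410 lux = 0.4166 of I₀.
Need I₂/I₀ = 0.4166, so cos²(θ − 72°) = 0.4166 / 0.671 = 0.6208.
θ − 72° = arccos(√0.6208) = 38.0°, giving θ ≈ 72 + 38.0 = 110.0°.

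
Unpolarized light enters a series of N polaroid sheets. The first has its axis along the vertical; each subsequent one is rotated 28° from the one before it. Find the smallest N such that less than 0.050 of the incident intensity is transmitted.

N = 11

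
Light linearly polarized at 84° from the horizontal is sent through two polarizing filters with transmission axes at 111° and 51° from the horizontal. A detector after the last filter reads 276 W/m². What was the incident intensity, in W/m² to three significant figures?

By Malus's law, I₁ = I₀ cos²(111° − 84°) = I₀ cos²(27°) = 0.7939 I₀.
I₂ = I₁ cos²(51° − 111°) = 0.7939 I₀ · cos²(60°) = 0.1985 I₀.
So 276 W/m² = 0.1985 I₀, giving I₀ = 276/0.1985 = 1391 W/m².

I₀ ≈ 1390 W/m²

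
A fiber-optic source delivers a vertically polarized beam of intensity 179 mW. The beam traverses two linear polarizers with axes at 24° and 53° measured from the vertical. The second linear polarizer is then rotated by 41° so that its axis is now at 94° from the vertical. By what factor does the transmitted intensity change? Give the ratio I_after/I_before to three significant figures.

Before rotation:
I₁ = I₀ cos²(24° − 0°) = I₀ cos²(24°) = 0.8346 I₀.
I₂ = I₁ cos²(53° − 24°) = 0.8346 I₀ · cos²(29°) = 0.6384 I₀.
After rotation:
I₁ = I₀ cos²(24° − 0°) = I₀ cos²(24°) = 0.8346 I₀.
I₂ = I₁ cos²(94° − 24°) = 0.8346 I₀ · cos²(70°) = 0.09763 I₀.
Ratio = 0.09763 / 0.6384 = 0.1529.

I_new/I_old ≈ 0.153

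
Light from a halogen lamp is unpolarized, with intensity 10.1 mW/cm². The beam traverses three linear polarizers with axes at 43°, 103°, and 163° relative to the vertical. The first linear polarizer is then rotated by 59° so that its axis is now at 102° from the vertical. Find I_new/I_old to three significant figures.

Before rotation:
Unpolarized light through the first polarizer → I₁ = ½ I₀, now polarized at 43°.
I₂ = I₁ cos²(103° − 43°) = 0.5 I₀ · cos²(60°) = 0.125 I₀.
I₃ = I₂ cos²(163° − 103°) = 0.125 I₀ · cos²(60°) = 0.03125 I₀.
After rotation:
Unpolarized light through the first polarizer → I₁ = ½ I₀, now polarized at 102°.
I₂ = I₁ cos²(103° − 102°) = 0.5 I₀ · cos²(1°) = 0.4998 I₀.
I₃ = I₂ cos²(163° − 103°) = 0.4998 I₀ · cos²(60°) = 0.125 I₀.
Ratio = 0.125 / 0.03125 = 3.999.

I_new/I_old ≈ 4.00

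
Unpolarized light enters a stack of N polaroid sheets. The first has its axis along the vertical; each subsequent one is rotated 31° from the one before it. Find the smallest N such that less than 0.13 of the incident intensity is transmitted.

N = 6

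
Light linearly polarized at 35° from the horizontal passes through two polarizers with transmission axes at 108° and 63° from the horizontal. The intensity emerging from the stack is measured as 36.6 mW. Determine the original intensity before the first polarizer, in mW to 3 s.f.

I₁ = I₀ cos²(108° − 35°) = I₀ cos²(73°) = 0.08548 I₀.
I₂ = I₁ cos²(63° − 108°) = 0.08548 I₀ · cos²(45°) = 0.04274 I₀.
So 36.6 mW = 0.04274 I₀, giving I₀ = 36.6/0.04274 = 856.3 mW.

I₀ ≈ 856 mW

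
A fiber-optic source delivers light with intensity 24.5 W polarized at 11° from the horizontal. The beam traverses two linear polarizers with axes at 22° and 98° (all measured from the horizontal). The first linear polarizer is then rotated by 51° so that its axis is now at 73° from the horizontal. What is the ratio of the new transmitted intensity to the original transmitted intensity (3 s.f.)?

I_new/I_old ≈ 3.21

Before rotation:
By Malus's law, I₁ = I₀ cos²(22° − 11°) = I₀ cos²(11°) = 0.9636 I₀.
I₂ = I₁ cos²(98° − 22°) = 0.9636 I₀ · cos²(76°) = 0.0564 I₀.
After rotation:
I₁ = I₀ cos²(73° − 11°) = I₀ cos²(62°) = 0.2204 I₀.
I₂ = I₁ cos²(98° − 73°) = 0.2204 I₀ · cos²(25°) = 0.181 I₀.
Ratio = 0.181 / 0.0564 = 3.21.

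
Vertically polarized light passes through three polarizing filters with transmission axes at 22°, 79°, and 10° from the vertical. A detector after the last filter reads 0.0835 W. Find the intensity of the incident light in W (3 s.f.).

I₁ = I₀ cos²(22° − 0°) = I₀ cos²(22°) = 0.8597 I₀.
I₂ = I₁ cos²(79° − 22°) = 0.8597 I₀ · cos²(57°) = 0.255 I₀.
I₃ = I₂ cos²(10° − 79°) = 0.255 I₀ · cos²(69°) = 0.03275 I₀.
So 0.0835 W = 0.03275 I₀, giving I₀ = 0.0835/0.03275 = 2.55 W.

I₀ ≈ 2.55 W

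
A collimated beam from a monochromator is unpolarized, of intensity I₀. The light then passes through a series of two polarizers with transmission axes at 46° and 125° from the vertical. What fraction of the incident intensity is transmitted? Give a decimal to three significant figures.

Unpolarized light through the first polarizer → I₁ = ½ I₀, now polarized at 46°.
I₂ = I₁ cos²(125° − 46°) = 0.5 I₀ · cos²(79°) = 0.0182 I₀.
Transmitted fraction = 0.0182.

≈ 0.0182 I₀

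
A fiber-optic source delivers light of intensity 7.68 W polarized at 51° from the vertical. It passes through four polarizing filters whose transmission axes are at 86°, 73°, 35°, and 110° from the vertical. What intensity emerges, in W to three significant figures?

I₁ = 7.68 W · cos²(35°) = 5.153 W.
I₂ = I₁ · cos²(13°) = 5.153 · 0.9494 = 4.893 W.
I₃ = I₂ · cos²(38°) = 4.893 · 0.621 = 3.038 W.
I₄ = I₃ · cos²(75°) = 3.038 · 0.06699 = 0.2035 W.

I ≈ 0.204 W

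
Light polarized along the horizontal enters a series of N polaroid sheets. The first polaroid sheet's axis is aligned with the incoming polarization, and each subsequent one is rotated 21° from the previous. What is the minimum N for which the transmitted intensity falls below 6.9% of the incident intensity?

First polarizer is aligned with the polarization: full transmission.
Each further stage multiplies by cos²(21°) = 0.8716.
After N polarizers: T = 0.8716^(N−1). Require T < 0.069 ⇒ N−1 > ln(0.069)/ln(0.8716) = 19.45, so N−1 ≥ 20 and N = 21.
Check: N=21 gives T = 0.06398 < 0.069; N=20 gives T = 0.07341.

N = 21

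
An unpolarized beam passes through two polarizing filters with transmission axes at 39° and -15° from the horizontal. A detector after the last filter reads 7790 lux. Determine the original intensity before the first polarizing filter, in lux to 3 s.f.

I₀ ≈ 4.51e4 lux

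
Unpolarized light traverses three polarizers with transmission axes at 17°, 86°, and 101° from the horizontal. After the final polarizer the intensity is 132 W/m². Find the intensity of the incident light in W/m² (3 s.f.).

I₀ ≈ 2200 W/m²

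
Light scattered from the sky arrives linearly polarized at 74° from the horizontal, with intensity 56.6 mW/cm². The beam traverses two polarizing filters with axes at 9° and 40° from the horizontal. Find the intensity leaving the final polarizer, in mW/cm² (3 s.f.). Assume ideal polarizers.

By Malus's law, I₁ = 56.6 mW/cm² · cos²(65°) = 10.11 mW/cm².
I₂ = I₁ · cos²(31°) = 10.11 · 0.7347 = 7.428 mW/cm².

I ≈ 7.43 mW/cm²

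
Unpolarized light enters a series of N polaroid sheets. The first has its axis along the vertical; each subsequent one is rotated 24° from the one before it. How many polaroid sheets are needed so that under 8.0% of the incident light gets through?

N = 12

First polarizer halves the unpolarized light: factor 1/2.
Each further stage multiplies by cos²(24°) = 0.8346.
After N polarizers: T = 0.5·0.8346^(N−1). Require T < 0.080 ⇒ N−1 > ln(0.080/0.5)/ln(0.8346) = 10.13, so N−1 ≥ 11 and N = 12.
Check: N=12 gives T = 0.0684 < 0.080; N=11 gives T = 0.08195.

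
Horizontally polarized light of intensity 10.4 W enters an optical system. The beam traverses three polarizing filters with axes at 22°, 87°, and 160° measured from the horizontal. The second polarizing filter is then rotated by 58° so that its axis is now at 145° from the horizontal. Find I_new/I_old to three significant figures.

Before rotation:
By Malus's law, I₁ = I₀ cos²(22° − 0°) = I₀ cos²(22°) = 0.8597 I₀.
I₂ = I₁ cos²(87° − 22°) = 0.8597 I₀ · cos²(65°) = 0.1535 I₀.
I₃ = I₂ cos²(160° − 87°) = 0.1535 I₀ · cos²(73°) = 0.01312 I₀.
After rotation:
I₁ = I₀ cos²(22° − 0°) = I₀ cos²(22°) = 0.8597 I₀.
Angle between axes 1 and 2: 57°. I₂ = 0.8597 I₀ · cos²(57°) = 0.255 I₀.
I₃ = I₂ cos²(160° − 145°) = 0.255 I₀ · cos²(15°) = 0.2379 I₀.
Ratio = 0.2379 / 0.01312 = 18.13.

I_new/I_old ≈ 18.1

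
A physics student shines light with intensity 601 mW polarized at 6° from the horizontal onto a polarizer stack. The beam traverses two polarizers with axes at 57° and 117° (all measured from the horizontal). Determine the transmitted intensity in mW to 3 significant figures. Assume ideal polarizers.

By Malus's law, I₁ = 601 mW · cos²(51°) = 238 mW.
I₂ = I₁ · cos²(60°) = 238 · 0.25 = 59.51 mW.

I ≈ 59.5 mW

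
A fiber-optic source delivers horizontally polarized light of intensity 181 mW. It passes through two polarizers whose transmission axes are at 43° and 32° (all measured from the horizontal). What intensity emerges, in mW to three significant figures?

I ≈ 93.3 mW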